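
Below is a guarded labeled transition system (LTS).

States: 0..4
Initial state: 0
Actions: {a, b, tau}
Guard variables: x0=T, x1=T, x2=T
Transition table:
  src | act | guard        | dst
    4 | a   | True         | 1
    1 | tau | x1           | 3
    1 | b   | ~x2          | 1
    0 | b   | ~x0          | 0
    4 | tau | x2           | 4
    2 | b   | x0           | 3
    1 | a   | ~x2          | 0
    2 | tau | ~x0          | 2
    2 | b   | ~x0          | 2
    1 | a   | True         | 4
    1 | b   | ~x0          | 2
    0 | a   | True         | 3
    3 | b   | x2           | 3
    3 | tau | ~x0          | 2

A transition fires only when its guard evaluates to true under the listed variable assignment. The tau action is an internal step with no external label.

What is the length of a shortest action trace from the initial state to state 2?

Breadth-first toward 2:
  depth 0: {0}
  depth 1: {3}
2 never appears.

Answer: UNREACHABLE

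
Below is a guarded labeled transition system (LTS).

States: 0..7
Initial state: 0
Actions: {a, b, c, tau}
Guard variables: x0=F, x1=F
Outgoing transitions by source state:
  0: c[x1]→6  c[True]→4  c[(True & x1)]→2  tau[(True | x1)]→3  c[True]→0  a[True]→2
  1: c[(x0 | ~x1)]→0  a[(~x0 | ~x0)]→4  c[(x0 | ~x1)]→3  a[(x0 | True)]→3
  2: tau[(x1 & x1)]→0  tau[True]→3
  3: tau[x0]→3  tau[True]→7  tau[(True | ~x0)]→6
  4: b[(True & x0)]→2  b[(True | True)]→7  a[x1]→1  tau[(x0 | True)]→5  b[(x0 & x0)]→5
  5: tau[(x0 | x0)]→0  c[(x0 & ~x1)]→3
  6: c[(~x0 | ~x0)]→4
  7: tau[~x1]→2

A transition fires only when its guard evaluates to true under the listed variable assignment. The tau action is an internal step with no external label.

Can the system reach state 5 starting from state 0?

After dropping false guards: 15 live edges.
depth 0: {0}
depth 1: {2,3,4}  cumulative {0,2,3,4}
depth 2: {5,6,7}  cumulative {0,2,3,4,5,6,7}
R = {0,2,3,4,5,6,7}
witness 5: c·tau

Answer: REACHABLE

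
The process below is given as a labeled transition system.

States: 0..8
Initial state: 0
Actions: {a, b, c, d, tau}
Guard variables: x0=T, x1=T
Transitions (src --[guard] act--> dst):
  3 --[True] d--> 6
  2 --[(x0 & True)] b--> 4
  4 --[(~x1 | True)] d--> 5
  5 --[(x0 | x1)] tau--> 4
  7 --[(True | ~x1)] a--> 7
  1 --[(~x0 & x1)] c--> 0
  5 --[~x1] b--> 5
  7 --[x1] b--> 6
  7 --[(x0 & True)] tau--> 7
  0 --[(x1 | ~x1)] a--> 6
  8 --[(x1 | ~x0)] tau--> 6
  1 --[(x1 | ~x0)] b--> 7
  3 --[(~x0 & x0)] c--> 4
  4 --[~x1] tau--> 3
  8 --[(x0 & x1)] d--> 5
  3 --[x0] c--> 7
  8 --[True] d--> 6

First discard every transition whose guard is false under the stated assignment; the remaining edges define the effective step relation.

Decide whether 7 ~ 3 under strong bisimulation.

Bisimulation quotient by refinement:
  P[0] = {{0,1,2,3,4,5,6,7,8}}
  P[1] = {{0},{1,2},{3},{4},{5},{6},{7},{8}}
  P[2] = {{0},{1},{2},{3},{4},{5},{6},{7},{8}}
stable after 3 split(s): 9 block(s)
7∈{7}, 3∈{3}

Answer: NOT BISIMILAR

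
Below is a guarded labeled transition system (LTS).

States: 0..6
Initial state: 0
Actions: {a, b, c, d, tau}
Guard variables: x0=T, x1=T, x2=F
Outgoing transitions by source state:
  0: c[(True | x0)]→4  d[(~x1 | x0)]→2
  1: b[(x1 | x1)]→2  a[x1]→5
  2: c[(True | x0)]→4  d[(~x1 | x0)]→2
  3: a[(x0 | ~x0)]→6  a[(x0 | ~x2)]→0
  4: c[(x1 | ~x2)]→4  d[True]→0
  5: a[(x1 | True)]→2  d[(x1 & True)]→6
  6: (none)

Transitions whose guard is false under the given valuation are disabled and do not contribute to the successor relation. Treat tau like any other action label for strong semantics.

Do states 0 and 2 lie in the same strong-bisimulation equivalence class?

Answer: BISIMILAR

Working:
Refine partition for ~:
  P[0] = {{0,1,2,3,4,5,6}}
  P[1] = {{0,2,4},{1},{3},{5},{6}}
stable after 2 split(s): 5 block(s)
class of 0: {0,2,4}; class of 2: {0,2,4}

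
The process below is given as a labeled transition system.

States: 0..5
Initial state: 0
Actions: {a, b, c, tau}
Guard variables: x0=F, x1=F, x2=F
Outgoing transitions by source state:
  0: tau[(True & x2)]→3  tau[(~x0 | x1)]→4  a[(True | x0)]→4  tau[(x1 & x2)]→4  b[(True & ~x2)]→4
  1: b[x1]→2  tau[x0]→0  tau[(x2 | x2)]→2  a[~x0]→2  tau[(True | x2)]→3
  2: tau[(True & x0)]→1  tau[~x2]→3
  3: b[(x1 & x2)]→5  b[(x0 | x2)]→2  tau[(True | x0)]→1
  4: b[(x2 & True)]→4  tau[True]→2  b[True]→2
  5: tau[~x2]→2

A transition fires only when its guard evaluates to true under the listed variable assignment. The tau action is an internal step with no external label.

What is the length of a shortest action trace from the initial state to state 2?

Answer: 2

Working:
Layered search for 2:
  depth 0: {0}
  depth 1: {4}
  depth 2: {2}
2 enters at depth 2; path a·b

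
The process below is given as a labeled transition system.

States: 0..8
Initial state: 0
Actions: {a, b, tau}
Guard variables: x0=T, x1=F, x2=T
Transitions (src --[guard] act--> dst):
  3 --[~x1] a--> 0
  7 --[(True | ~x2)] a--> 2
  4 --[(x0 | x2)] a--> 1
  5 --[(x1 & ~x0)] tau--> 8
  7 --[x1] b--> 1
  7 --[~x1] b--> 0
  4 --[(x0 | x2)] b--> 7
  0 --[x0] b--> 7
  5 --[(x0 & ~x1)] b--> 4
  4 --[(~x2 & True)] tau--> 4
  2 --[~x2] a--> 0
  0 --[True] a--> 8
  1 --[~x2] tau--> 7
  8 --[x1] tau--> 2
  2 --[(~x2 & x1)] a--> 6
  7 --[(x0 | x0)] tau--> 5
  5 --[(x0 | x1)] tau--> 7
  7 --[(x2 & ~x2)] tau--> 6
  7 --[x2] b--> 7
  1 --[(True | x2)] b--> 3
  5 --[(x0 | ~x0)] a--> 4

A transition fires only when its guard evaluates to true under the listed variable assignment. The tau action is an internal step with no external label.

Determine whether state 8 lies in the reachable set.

After dropping false guards: 13 live edges.
L0 = {0}
L1 = {7,8}  total {0,7,8}
L2 = {2,5}  total {0,2,5,7,8}
L3 = {4}  total {0,2,4,5,7,8}
L4 = {1}  total {0,1,2,4,5,7,8}
L5 = {3}  total {0,1,2,3,4,5,7,8}
Reach set: {0,1,2,3,4,5,7,8}
witness 8: a

Answer: REACHABLE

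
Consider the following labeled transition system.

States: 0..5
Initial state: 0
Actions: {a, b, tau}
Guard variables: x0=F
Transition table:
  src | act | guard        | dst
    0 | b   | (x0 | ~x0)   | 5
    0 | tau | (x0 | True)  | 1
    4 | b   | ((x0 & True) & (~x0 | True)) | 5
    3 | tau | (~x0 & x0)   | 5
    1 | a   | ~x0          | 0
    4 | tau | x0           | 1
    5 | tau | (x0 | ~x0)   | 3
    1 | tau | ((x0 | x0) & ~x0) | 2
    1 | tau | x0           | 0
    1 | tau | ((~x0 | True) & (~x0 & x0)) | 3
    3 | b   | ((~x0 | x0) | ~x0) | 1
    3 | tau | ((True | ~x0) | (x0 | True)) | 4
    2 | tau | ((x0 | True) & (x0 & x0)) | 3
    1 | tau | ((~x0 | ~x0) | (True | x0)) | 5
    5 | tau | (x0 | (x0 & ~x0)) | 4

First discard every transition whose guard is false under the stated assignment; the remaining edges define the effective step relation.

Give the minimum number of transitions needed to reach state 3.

Answer: 2

Working:
Breadth-first toward 3:
  Layer 0: {0}
  Layer 1: {1,5}
  Layer 2: {3}
3 enters at depth 2; path b·tau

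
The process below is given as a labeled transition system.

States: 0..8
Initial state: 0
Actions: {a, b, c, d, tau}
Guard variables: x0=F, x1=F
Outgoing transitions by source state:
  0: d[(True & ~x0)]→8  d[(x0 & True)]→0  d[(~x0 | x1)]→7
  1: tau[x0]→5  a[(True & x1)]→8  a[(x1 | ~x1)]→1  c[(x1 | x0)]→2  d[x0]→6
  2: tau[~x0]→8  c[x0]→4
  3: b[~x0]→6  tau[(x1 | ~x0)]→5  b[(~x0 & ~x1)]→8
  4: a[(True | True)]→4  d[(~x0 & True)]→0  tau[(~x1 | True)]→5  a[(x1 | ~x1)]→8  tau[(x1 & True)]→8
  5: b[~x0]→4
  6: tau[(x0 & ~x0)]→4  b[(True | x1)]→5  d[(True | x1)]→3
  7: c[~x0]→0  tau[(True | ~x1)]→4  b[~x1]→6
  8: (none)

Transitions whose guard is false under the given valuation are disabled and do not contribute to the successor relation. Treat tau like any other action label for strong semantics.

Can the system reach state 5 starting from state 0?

After dropping false guards: 17 live edges.
Layer 0: {0}
Layer 1: {7,8}  cumulative {0,7,8}
Layer 2: {4,6}  cumulative {0,4,6,7,8}
Layer 3: {3,5}  cumulative {0,3,4,5,6,7,8}
R = {0,3,4,5,6,7,8}
Path to 5: d·tau·tau

Answer: REACHABLE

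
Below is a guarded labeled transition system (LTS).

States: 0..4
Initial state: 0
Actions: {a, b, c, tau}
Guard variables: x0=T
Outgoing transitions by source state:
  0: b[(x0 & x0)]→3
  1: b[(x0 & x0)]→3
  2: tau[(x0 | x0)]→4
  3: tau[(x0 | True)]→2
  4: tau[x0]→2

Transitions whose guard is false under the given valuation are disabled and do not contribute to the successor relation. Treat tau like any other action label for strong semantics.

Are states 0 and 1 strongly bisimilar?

Answer: BISIMILAR

Working:
Bisimulation quotient by refinement:
  π0 = {{0,1,2,3,4}}
  π1 = {{0,1},{2,3,4}}
2 equivalence class(es) (converged in 2)
0∈{0,1}, 1∈{0,1}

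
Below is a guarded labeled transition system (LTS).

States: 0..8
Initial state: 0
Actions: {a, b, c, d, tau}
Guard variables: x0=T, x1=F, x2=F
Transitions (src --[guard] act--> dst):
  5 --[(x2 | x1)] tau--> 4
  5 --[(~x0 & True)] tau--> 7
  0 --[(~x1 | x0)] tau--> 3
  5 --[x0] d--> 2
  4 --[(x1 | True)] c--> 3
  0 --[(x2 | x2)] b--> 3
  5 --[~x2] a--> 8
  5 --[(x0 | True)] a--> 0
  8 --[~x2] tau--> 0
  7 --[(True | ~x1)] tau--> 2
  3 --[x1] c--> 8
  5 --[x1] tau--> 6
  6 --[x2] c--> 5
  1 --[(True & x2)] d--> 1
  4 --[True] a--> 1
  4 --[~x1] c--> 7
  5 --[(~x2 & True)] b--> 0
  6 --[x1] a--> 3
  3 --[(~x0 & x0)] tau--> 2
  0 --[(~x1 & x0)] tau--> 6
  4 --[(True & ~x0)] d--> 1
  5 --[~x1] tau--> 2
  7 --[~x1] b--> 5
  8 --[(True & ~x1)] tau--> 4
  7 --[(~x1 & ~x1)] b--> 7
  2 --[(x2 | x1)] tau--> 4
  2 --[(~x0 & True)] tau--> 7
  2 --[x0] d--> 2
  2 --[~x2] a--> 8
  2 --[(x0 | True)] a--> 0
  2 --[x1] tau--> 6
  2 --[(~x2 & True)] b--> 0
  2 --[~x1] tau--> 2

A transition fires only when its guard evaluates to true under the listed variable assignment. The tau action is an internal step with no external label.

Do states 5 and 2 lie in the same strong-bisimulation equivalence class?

Refine partition for ~:
  round 0: {{0,1,2,3,4,5,6,7,8}}
  round 1: {{0,8},{1,3,6},{2,5},{4},{7}}
  round 2: {{0},{1,3,6},{2,5},{4},{7},{8}}
stable after 3 split(s): 6 block(s)
5∈{2,5}, 2∈{2,5}

Answer: BISIMILAR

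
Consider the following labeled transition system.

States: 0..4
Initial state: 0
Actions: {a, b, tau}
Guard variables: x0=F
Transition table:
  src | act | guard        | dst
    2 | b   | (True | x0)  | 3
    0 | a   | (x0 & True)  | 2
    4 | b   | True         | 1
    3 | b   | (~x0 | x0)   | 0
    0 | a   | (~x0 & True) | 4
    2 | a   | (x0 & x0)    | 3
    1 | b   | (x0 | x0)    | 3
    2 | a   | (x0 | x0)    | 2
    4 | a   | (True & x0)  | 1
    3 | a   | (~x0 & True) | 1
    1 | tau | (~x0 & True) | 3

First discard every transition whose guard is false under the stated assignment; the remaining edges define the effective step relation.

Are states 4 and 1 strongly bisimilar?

Compute ~ classes (split until stable):
  round 0: {{0,1,2,3,4}}
  round 1: {{0},{1},{2,4},{3}}
  round 2: {{0},{1},{2},{3},{4}}
Fixed point at round 3; 5 class(es).
4∈{4}, 1∈{1}

Answer: NOT BISIMILAR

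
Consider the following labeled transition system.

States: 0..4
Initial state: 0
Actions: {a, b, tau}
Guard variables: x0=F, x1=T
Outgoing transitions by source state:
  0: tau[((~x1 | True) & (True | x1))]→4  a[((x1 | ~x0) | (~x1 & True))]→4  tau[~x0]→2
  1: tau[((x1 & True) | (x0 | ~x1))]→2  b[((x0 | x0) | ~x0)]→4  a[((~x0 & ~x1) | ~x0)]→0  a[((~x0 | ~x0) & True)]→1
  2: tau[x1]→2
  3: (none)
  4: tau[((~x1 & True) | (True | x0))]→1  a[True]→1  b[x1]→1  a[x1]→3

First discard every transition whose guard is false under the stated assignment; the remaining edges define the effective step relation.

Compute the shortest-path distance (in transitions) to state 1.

Answer: 2

Working:
BFS to 1:
  L0 = {0}
  L1 = {2,4}
  L2 = {1,3}
depth(1)=2, e.g. a·a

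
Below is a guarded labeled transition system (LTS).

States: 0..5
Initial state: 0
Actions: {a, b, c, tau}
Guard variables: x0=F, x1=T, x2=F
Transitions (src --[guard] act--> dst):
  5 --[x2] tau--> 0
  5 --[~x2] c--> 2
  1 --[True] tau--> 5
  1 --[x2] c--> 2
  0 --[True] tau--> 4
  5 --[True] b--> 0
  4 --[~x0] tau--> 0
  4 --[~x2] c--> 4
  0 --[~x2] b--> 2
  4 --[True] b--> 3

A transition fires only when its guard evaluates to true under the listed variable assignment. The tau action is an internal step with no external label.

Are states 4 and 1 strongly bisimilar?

Answer: NOT BISIMILAR

Analysis:
Bisimulation quotient by refinement:
  round 0: {{0,1,2,3,4,5}}
  round 1: {{0},{1},{2,3},{4},{5}}
Fixed point at round 2; 5 class(es).
[4]={4}  [1]={1}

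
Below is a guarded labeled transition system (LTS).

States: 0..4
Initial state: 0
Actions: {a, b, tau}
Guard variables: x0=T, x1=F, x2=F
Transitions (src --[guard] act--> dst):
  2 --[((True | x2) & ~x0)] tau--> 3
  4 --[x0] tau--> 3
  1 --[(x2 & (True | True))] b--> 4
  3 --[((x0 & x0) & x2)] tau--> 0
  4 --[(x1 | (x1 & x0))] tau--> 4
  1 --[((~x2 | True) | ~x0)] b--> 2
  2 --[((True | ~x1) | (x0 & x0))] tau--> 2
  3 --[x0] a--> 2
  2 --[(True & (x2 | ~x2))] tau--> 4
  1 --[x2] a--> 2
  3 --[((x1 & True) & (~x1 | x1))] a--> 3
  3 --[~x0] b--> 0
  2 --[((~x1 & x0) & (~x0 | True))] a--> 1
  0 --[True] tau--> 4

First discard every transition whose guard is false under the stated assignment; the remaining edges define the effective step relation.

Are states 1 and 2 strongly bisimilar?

Answer: NOT BISIMILAR

Analysis:
Refine partition for ~:
  P[0] = {{0,1,2,3,4}}
  P[1] = {{0,4},{1},{2},{3}}
  P[2] = {{0},{1},{2},{3},{4}}
stable after 3 split(s): 5 block(s)
1∈{1}, 2∈{2}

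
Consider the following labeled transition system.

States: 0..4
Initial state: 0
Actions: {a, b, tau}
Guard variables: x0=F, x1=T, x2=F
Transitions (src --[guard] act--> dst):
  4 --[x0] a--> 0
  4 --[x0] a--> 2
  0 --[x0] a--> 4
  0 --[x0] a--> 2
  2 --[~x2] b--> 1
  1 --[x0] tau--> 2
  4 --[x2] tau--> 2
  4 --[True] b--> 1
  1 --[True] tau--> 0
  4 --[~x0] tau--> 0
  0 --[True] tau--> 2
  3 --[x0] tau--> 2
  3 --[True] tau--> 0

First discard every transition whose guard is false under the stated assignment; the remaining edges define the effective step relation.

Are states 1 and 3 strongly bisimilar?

Answer: BISIMILAR

Trace:
Bisimulation quotient by refinement:
  P[0] = {{0,1,2,3,4}}
  P[1] = {{0,1,3},{2},{4}}
  P[2] = {{0},{1,3},{2},{4}}
4 equivalence class(es) (converged in 3)
1∈{1,3}, 3∈{1,3}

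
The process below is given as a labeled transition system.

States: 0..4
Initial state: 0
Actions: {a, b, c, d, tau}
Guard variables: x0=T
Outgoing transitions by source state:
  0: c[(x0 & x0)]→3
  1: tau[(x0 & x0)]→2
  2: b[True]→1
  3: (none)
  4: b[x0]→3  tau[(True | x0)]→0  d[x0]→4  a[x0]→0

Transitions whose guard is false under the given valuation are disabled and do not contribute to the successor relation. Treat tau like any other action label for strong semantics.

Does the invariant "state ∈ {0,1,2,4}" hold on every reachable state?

Answer: INVARIANT VIOLATED at state 3

Trace:
Allowed set {0,1,2,4}
Reachable = {0,3}
  0: ✓
  3: outside
reach 3 via c — violates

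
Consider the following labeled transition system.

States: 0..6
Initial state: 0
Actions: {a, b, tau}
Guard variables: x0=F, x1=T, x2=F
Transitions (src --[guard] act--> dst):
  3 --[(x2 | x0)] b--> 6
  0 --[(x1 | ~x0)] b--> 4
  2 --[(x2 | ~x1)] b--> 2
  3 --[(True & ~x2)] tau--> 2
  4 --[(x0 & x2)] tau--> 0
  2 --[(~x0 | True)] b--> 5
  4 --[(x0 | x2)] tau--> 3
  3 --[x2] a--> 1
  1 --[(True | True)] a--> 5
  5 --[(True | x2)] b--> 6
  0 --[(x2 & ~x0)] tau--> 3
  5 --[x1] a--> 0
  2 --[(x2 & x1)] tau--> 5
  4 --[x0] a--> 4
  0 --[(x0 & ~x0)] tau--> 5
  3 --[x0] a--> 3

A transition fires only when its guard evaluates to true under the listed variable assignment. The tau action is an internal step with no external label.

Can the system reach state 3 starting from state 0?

Answer: UNREACHABLE

Trace:
6 transition(s) survive guard evaluation.
depth 0: {0}
depth 1: {4}  total {0,4}
R = {0,4}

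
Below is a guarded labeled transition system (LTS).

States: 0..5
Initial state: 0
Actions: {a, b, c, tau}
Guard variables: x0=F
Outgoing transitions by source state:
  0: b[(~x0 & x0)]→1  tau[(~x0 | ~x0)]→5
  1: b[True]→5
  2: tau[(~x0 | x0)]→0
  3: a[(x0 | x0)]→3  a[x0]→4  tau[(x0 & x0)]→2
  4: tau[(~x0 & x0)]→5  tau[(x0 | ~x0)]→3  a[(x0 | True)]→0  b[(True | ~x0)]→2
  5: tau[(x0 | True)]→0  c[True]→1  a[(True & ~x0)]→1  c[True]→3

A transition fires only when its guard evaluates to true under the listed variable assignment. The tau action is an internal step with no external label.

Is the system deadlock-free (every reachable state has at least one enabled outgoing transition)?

R = {0,1,3,5}
  0: tau→5  [deg 1]
  1: b→5  [deg 1]
  3: ∅  [STUCK]
  5: a→1  c→1  c→3  tau→0  [deg 4]
trace reaching 3: tau·c

Answer: DEADLOCK at state 3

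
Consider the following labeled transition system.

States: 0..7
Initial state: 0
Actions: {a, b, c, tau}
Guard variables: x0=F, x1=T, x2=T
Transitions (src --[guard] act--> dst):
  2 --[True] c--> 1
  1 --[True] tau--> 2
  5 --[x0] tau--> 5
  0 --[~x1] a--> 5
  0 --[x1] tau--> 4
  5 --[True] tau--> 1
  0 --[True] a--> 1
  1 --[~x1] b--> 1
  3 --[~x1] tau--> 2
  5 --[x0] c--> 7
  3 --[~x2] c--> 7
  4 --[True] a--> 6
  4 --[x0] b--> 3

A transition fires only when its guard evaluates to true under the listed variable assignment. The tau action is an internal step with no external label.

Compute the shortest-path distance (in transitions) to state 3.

Answer: UNREACHABLE

Working:
Layered search for 3:
  depth 0: {0}
  depth 1: {1,4}
  depth 2: {2,6}
3 never appears.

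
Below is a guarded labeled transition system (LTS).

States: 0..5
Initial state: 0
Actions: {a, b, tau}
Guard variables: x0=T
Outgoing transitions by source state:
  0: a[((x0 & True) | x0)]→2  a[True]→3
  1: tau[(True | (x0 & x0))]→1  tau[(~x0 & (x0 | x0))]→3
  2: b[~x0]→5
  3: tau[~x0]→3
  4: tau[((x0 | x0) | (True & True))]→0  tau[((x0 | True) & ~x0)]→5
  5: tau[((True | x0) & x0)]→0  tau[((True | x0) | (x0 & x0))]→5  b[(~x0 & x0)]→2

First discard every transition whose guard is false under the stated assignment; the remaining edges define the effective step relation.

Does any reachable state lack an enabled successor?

Reachable = {0,2,3}
  0: a→2  a→3  [deg 2]
  2: ∅  [no exit]
  3: ∅  [no exit]
trace reaching 2: a

Answer: DEADLOCK at state 2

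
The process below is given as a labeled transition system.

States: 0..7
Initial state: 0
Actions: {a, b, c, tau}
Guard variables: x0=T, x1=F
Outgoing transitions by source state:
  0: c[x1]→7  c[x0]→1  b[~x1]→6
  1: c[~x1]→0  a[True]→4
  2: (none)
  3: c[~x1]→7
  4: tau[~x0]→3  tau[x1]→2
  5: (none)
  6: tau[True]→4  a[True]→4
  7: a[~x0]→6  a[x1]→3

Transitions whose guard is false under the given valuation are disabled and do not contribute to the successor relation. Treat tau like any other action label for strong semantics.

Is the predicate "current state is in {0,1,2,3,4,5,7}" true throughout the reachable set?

Answer: INVARIANT VIOLATED at state 6

Analysis:
Inv-set: {0,1,2,3,4,5,7}
R = {0,1,4,6}
  0: ok
  1: ok
  4: ok
  6: outside
witness against invariant: b → 6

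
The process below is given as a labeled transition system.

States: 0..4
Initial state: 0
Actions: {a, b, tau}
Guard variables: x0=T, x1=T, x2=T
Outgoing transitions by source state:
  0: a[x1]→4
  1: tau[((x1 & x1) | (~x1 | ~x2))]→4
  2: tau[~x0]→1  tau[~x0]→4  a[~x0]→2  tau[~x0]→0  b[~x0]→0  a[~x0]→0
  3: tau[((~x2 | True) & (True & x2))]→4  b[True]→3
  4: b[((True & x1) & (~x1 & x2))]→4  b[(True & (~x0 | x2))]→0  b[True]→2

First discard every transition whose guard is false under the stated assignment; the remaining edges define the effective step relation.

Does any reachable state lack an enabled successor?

Answer: DEADLOCK at state 2

Analysis:
Reachable = {0,2,4}
  0: a→4  [1 out]
  2: ∅  [STUCK]
  4: b→0  b→2  [2 out]
trace reaching 2: a·b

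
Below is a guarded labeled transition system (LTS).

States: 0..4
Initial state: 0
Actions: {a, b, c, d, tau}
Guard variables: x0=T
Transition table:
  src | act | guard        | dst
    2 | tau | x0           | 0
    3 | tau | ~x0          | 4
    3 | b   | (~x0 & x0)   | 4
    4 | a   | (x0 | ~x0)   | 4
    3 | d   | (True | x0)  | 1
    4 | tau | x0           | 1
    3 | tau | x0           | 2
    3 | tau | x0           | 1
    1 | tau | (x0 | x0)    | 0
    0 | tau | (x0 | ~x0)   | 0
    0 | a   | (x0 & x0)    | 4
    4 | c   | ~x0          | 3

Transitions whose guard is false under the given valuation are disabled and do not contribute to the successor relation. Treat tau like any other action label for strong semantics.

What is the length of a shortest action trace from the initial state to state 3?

Answer: UNREACHABLE

Working:
Layered search for 3:
  depth 0: {0}
  depth 1: {4}
  depth 2: {1}
3 never appears.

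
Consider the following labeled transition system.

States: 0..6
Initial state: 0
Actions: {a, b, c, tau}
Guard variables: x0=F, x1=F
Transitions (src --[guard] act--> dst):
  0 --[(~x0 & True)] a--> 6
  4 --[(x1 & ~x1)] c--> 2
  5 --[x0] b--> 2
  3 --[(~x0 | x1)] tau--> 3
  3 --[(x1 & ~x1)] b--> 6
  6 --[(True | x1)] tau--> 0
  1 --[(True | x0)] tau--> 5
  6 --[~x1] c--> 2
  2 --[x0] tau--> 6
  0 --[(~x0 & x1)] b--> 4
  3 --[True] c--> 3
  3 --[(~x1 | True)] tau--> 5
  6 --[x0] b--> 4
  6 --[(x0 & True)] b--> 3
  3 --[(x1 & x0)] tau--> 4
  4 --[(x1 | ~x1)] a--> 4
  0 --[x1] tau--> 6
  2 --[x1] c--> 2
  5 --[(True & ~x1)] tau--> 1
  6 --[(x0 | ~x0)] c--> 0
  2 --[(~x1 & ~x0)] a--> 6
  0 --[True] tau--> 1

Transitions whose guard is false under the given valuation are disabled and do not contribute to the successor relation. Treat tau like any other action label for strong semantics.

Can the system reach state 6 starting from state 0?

Guard filter leaves 12 enabled edge(s).
Layer 0: {0}
Layer 1: {1,6}  total {0,1,6}
Layer 2: {2,5}  total {0,1,2,5,6}
R = {0,1,2,5,6}
witness 6: a

Answer: REACHABLE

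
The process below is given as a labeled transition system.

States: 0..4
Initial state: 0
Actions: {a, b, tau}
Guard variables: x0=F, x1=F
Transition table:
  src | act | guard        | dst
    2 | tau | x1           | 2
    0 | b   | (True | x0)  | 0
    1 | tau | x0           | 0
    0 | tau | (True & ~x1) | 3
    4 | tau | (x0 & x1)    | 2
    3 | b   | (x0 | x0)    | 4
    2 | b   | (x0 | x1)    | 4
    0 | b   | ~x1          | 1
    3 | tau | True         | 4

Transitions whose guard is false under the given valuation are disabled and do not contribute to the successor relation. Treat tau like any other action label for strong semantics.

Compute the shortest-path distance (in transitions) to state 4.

BFS to 4:
  Layer 0: {0}
  Layer 1: {1,3}
  Layer 2: {4}
depth(4)=2, e.g. tau·tau

Answer: 2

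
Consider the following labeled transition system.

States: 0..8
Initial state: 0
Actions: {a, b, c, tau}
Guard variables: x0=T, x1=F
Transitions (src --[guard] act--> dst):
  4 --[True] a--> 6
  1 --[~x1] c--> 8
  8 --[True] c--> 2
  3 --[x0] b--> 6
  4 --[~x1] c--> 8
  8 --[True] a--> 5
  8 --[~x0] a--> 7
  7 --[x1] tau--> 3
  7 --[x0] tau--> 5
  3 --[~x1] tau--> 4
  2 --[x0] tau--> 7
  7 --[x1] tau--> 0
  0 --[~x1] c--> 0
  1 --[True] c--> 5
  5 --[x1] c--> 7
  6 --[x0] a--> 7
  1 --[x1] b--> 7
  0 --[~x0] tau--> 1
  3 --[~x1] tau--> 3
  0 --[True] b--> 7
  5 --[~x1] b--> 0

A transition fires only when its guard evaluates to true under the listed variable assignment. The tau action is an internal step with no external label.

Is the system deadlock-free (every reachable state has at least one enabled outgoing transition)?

Reach set: {0,5,7}
  0: b→7  c→0  [2 exit(s)]
  5: b→0  [1 exit(s)]
  7: tau→5  [1 exit(s)]

Answer: DEADLOCK-FREE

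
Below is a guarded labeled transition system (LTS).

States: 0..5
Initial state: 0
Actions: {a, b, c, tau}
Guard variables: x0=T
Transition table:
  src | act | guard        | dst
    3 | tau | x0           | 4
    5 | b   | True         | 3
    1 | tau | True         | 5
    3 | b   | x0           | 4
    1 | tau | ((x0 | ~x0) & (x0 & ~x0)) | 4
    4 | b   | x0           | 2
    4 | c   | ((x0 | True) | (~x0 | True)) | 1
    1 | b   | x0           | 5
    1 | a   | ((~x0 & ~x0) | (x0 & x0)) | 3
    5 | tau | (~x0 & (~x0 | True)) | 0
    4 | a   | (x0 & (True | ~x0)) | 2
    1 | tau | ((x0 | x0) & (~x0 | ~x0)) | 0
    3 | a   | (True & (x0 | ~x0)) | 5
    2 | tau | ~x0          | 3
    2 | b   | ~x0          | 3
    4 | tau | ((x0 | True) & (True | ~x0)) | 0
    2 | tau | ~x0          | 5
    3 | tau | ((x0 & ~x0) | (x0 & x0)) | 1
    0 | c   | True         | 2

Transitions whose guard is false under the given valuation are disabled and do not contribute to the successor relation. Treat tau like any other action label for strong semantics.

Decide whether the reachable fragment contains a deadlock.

Reachable = {0,2}
  0: c→2  [1 out]
  2: ∅  [STUCK]
trace reaching 2: c

Answer: DEADLOCK at state 2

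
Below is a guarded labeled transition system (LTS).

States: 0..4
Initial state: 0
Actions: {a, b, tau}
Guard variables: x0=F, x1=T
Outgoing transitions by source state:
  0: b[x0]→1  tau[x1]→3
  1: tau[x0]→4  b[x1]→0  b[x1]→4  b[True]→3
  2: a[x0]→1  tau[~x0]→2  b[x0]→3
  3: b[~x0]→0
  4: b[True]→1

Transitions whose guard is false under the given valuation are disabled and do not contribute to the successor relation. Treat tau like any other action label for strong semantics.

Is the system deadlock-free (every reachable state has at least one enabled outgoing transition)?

R = {0,3}
  0: tau→3  [1 exit(s)]
  3: b→0  [1 exit(s)]

Answer: DEADLOCK-FREE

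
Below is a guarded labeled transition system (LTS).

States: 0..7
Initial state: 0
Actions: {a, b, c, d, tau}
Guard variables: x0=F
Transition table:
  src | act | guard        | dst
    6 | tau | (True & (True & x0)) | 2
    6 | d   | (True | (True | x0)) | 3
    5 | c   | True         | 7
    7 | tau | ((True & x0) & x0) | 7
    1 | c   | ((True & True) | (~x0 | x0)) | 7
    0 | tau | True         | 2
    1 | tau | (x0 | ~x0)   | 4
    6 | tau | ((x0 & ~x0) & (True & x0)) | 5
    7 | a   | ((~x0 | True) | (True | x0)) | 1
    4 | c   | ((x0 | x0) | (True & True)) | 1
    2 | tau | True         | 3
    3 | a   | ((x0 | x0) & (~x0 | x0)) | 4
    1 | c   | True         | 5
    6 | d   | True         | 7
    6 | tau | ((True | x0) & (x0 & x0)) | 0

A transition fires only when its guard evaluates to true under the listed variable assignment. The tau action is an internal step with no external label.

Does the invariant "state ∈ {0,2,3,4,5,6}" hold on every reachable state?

Answer: INVARIANT HOLDS

Working:
Inv-set: {0,2,3,4,5,6}
Reachable = {0,2,3}
  0: ok
  2: ok
  3: ok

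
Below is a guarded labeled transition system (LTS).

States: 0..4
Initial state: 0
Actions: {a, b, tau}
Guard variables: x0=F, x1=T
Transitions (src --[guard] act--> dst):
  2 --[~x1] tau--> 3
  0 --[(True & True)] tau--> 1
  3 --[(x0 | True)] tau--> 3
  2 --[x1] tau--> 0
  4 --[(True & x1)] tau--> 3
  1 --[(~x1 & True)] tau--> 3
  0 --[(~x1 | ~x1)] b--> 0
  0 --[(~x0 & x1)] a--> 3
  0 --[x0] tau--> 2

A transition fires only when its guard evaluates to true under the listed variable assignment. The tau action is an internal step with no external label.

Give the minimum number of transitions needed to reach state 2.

Answer: UNREACHABLE

Analysis:
Breadth-first toward 2:
  Layer 0: {0}
  Layer 1: {1,3}
2 never appears.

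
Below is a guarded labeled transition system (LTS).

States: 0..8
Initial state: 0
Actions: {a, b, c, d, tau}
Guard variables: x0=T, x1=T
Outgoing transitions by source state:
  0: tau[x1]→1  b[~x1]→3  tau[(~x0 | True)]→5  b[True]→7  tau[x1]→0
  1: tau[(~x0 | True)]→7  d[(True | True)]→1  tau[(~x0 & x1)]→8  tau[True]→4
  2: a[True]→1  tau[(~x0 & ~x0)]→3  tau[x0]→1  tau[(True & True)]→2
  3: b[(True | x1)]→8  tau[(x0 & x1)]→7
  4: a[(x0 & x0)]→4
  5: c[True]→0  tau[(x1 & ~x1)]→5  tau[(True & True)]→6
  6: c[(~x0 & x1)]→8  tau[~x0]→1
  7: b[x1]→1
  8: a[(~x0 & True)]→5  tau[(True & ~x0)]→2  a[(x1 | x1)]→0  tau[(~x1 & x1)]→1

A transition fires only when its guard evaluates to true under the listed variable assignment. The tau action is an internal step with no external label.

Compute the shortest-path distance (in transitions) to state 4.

Answer: 2

Working:
Layered search for 4:
  Layer 0: {0}
  Layer 1: {1,5,7}
  Layer 2: {4,6}
first hit 4 at d=2 via tau·tau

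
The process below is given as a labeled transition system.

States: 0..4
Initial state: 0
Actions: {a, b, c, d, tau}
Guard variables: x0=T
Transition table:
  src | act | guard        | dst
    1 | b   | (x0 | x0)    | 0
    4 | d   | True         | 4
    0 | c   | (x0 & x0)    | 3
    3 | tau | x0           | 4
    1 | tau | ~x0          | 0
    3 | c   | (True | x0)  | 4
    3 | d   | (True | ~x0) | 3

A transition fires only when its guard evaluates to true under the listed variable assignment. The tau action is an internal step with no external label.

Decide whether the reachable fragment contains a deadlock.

Answer: DEADLOCK-FREE

Trace:
Reachable = {0,3,4}
  0: c→3  [1 exit(s)]
  3: c→4  d→3  tau→4  [3 exit(s)]
  4: d→4  [1 exit(s)]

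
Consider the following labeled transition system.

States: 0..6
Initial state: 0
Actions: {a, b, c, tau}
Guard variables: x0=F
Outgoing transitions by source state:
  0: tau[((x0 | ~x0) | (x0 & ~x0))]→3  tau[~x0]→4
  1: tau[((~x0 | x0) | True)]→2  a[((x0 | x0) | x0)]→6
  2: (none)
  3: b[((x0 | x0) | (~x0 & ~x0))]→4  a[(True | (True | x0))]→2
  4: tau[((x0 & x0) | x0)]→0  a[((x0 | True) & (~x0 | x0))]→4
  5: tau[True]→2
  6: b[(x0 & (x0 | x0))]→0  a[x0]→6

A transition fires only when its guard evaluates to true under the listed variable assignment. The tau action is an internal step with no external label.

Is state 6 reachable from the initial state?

Guard filter leaves 7 enabled edge(s).
L0 = {0}
L1 = {3,4}  total {0,3,4}
L2 = {2}  total {0,2,3,4}
Reach set: {0,2,3,4}

Answer: UNREACHABLE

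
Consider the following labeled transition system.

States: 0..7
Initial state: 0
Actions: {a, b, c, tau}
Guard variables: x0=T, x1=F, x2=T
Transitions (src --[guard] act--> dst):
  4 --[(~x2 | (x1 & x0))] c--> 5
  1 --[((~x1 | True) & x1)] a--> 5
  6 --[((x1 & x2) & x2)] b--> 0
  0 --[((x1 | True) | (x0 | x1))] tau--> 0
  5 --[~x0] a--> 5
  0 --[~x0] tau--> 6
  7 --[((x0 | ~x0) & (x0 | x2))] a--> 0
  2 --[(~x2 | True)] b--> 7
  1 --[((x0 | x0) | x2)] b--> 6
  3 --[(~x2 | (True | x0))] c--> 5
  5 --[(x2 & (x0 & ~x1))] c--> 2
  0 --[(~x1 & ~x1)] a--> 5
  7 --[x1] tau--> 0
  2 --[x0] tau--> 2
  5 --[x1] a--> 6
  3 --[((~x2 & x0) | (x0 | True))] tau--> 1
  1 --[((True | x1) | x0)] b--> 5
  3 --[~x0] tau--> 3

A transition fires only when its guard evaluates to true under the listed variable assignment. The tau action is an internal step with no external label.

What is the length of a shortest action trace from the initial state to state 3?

BFS to 3:
  depth 0: {0}
  depth 1: {5}
  depth 2: {2}
  depth 3: {7}
3 never appears.

Answer: UNREACHABLE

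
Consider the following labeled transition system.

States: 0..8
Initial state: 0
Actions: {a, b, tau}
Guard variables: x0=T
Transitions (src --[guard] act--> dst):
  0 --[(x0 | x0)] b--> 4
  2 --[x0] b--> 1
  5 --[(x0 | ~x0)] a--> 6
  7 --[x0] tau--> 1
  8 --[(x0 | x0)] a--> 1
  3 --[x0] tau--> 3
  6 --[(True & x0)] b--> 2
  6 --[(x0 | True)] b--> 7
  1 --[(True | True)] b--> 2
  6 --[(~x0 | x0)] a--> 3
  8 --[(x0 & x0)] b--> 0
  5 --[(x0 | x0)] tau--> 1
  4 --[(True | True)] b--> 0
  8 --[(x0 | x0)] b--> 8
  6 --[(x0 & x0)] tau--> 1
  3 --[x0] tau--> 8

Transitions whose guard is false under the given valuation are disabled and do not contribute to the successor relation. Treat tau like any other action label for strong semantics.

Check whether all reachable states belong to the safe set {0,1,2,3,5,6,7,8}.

Answer: INVARIANT VIOLATED at state 4

Analysis:
Allowed set {0,1,2,3,5,6,7,8}
Reachable = {0,4}
  0: ok
  4: outside
reach 4 via b — violates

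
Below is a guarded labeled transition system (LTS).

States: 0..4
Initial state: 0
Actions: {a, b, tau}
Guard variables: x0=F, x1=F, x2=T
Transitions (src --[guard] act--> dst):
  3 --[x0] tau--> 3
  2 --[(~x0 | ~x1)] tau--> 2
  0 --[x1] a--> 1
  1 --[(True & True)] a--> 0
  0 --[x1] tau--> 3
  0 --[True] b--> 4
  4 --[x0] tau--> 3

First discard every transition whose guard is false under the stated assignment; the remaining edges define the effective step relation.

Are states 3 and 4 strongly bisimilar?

Answer: BISIMILAR

Analysis:
Bisimulation quotient by refinement:
  P[0] = {{0,1,2,3,4}}
  P[1] = {{0},{1},{2},{3,4}}
4 equivalence class(es) (converged in 2)
3∈{3,4}, 4∈{3,4}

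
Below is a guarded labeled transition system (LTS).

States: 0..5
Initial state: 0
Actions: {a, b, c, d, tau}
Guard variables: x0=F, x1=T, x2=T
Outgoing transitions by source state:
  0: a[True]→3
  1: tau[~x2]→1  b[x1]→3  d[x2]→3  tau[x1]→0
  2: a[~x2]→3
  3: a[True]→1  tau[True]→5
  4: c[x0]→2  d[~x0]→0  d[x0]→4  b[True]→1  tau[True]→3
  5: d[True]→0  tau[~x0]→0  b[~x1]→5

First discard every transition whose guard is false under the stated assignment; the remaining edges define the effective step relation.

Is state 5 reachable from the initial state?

Guard filter leaves 11 enabled edge(s).
L0 = {0}
L1 = {3}  cumulative {0,3}
L2 = {1,5}  cumulative {0,1,3,5}
Reach set: {0,1,3,5}
trace reaching 5: a·tau

Answer: REACHABLE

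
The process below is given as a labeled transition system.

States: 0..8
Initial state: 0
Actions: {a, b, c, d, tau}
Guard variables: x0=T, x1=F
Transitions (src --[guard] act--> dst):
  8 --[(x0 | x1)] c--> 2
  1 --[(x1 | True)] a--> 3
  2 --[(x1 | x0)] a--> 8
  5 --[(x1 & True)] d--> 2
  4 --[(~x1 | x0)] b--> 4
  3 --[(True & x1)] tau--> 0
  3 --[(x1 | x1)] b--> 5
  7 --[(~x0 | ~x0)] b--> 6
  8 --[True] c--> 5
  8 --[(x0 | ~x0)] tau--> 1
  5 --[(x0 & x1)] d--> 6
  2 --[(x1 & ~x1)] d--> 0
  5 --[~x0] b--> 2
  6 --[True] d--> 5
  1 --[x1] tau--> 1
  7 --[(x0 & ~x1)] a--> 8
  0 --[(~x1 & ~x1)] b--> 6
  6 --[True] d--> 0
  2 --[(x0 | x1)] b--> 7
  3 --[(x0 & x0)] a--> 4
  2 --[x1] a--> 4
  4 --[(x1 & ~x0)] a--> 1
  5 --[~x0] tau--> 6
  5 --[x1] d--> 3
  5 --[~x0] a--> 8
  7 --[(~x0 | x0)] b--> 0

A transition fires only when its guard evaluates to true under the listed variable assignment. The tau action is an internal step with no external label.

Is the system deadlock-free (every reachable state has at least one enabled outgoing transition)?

Reachable = {0,5,6}
  0: b→6  [1 exit(s)]
  5: ∅  [deadlock]
  6: d→0  d→5  [2 exit(s)]
Path to 5: b·d

Answer: DEADLOCK at state 5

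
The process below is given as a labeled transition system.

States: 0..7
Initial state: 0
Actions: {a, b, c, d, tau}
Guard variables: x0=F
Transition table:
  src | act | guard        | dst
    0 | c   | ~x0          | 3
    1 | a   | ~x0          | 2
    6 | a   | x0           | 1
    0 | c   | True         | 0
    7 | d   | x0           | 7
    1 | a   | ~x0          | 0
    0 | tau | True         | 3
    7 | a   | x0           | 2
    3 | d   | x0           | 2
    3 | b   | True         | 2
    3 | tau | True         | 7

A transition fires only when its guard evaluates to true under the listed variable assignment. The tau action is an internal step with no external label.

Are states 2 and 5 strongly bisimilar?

Compute ~ classes (split until stable):
  π0 = {{0,1,2,3,4,5,6,7}}
  π1 = {{0},{1},{2,4,5,6,7},{3}}
Fixed point at round 2; 4 class(es).
2∈{2,4,5,6,7}, 5∈{2,4,5,6,7}

Answer: BISIMILAR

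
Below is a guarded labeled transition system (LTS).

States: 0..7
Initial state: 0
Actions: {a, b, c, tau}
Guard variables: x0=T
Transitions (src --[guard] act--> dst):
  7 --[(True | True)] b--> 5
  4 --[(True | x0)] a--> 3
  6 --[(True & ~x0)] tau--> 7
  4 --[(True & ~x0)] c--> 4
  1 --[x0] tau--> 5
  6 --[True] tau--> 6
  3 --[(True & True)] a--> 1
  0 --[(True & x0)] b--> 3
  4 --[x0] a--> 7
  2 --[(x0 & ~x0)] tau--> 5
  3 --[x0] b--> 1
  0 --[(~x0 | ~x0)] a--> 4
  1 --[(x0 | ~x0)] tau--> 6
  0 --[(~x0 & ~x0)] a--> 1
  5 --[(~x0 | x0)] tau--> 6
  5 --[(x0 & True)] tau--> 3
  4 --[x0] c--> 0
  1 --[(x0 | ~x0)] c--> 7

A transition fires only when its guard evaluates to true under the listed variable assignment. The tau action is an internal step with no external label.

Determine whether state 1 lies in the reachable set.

After dropping false guards: 13 live edges.
depth 0: {0}
depth 1: {3}  total {0,3}
depth 2: {1}  total {0,1,3}
depth 3: {5,6,7}  total {0,1,3,5,6,7}
Reachable = {0,1,3,5,6,7}
trace reaching 1: b·a

Answer: REACHABLE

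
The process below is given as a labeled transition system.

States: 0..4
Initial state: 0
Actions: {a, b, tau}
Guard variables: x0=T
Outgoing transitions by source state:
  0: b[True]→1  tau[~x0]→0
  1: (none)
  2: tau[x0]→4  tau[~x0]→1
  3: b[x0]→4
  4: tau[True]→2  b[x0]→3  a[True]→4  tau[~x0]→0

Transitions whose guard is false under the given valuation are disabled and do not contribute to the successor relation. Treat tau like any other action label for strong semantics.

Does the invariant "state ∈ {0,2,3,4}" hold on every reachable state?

Answer: INVARIANT VIOLATED at state 1

Analysis:
Allowed set {0,2,3,4}
Reach set: {0,1}
  0: safe
  1: VIOLATES
reach 1 via b — violates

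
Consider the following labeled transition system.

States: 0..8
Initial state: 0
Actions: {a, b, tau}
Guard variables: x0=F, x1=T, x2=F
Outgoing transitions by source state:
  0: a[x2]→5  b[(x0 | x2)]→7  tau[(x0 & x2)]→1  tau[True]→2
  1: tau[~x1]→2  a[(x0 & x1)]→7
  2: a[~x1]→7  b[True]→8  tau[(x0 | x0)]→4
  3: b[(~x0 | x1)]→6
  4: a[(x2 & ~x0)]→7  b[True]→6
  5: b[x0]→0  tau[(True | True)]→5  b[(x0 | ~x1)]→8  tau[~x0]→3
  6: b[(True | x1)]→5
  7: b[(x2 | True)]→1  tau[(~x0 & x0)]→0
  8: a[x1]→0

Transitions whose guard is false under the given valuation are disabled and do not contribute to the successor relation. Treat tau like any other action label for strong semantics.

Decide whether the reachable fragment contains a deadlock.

Answer: DEADLOCK-FREE

Trace:
Reach set: {0,2,8}
  0: tau→2  [deg 1]
  2: b→8  [deg 1]
  8: a→0  [deg 1]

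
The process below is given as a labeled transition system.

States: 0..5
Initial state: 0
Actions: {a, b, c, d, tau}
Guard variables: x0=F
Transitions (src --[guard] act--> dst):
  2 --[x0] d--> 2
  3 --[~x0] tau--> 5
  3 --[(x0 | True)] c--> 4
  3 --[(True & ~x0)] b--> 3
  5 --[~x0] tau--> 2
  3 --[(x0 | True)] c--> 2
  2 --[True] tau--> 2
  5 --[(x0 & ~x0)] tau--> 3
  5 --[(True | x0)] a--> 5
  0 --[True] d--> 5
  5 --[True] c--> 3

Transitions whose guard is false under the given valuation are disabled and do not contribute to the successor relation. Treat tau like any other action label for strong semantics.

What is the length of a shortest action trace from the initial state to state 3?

BFS to 3:
  Layer 0: {0}
  Layer 1: {5}
  Layer 2: {2,3}
depth(3)=2, e.g. d·c

Answer: 2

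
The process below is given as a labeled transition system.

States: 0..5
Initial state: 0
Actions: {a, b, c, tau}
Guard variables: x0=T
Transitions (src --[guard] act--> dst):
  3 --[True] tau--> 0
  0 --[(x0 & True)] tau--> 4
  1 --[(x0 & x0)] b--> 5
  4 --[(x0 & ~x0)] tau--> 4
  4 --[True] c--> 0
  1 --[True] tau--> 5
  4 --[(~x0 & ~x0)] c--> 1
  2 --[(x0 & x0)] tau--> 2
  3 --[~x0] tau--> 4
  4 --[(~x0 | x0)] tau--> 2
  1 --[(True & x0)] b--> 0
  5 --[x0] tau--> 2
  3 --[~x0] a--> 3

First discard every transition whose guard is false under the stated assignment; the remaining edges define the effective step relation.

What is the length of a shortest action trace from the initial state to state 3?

Answer: UNREACHABLE

Working:
Layered search for 3:
  L0 = {0}
  L1 = {4}
  L2 = {2}
3 never appears.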